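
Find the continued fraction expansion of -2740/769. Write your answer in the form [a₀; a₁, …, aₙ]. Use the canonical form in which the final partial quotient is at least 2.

⌊-2740/769⌋ = -4, remainder 336
⌊769/336⌋ = 2, remainder 97
⌊336/97⌋ = 3, remainder 45
⌊97/45⌋ = 2, remainder 7
⌊45/7⌋ = 6, remainder 3
⌊7/3⌋ = 2, remainder 1
⌊3/1⌋ = 3, remainder 0

[-4; 2, 3, 2, 6, 2, 3]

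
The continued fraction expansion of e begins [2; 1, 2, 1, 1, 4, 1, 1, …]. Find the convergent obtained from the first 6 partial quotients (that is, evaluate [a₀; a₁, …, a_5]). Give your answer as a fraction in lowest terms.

a_0 = 2: 2/1
a_1 = 1: 3/1
a_2 = 2: 8/3
a_3 = 1: 11/4
a_4 = 1: 19/7
a_5 = 4: 87/32

87/32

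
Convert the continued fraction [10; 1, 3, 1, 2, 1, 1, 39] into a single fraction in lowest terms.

Collapse the nested fraction from the inside out:
Start with 39.
1 + 1/(39/1) = 1 + 1/39 = 40/39
1 + 1/(40/39) = 1 + 39/40 = 79/40
2 + 1/(79/40) = 2 + 40/79 = 198/79
1 + 1/(198/79) = 1 + 79/198 = 277/198
3 + 1/(277/198) = 3 + 198/277 = 1029/277
1 + 1/(1029/277) = 1 + 277/1029 = 1306/1029
10 + 1/(1306/1029) = 10 + 1029/1306 = 14089/1306

14089/1306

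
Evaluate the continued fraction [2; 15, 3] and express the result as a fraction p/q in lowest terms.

a_0 = 2: 2/1
a_1 = 15: 31/15
a_2 = 3: 95/46

95/46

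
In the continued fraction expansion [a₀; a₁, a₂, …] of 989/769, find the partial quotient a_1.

3

Run the Euclidean algorithm, recording each quotient:
989 = 1·769 + 220, so a_0 = 1
769 = 3·220 + 109, so a_1 = 3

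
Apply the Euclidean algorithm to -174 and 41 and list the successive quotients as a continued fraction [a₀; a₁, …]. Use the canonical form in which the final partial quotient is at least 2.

[-5; 1, 3, 10]

-174 = -5·41 + 31, so a_0 = -5
41 = 1·31 + 10, so a_1 = 1
31 = 3·10 + 1, so a_2 = 3
10 = 10·1 + 0, so a_3 = 10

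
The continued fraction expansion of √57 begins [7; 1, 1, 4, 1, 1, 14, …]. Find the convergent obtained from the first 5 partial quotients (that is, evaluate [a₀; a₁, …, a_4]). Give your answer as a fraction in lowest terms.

Build up convergents one term at a time:
a_0 = 7: 7/1
a_1 = 1: 8/1
a_2 = 1: 15/2
a_3 = 4: 68/9
a_4 = 1: 83/11

83/11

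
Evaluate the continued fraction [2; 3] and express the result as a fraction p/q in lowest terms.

Work from the innermost term outward:
Start with 3.
2 + 1/(3/1) = 2 + 1/3 = 7/3

7/3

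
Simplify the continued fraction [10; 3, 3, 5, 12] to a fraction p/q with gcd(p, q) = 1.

Work from the innermost term outward:
Start with 12.
5 + 1/(12/1) = 5 + 1/12 = 61/12
3 + 1/(61/12) = 3 + 12/61 = 195/61
3 + 1/(195/61) = 3 + 61/195 = 646/195
10 + 1/(646/195) = 10 + 195/646 = 6655/646

6655/646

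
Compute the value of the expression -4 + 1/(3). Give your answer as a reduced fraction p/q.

-11/3

Start with 3.
-4 + 1/(3/1) = -4 + 1/3 = -11/3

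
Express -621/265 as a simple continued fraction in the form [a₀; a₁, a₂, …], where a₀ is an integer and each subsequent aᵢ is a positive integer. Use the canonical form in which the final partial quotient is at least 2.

[-3; 1, 1, 1, 10, 2, 1, 2]

Run the Euclidean algorithm, recording each quotient:
⌊-621/265⌋ = -3, remainder 174
⌊265/174⌋ = 1, remainder 91
⌊174/91⌋ = 1, remainder 83
⌊91/83⌋ = 1, remainder 8
⌊83/8⌋ = 10, remainder 3
⌊8/3⌋ = 2, remainder 2
⌊3/2⌋ = 1, remainder 1
⌊2/1⌋ = 2, remainder 0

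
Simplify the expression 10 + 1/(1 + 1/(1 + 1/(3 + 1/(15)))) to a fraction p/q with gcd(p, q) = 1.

Start with 15.
3 + 1/(15/1) = 3 + 1/15 = 46/15
1 + 1/(46/15) = 1 + 15/46 = 61/46
1 + 1/(61/46) = 1 + 46/61 = 107/61
10 + 1/(107/61) = 10 + 61/107 = 1131/107

1131/107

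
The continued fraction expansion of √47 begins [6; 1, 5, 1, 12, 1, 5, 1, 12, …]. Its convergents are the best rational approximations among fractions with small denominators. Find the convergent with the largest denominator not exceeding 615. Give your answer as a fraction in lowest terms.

3942/575

a_0 = 6: 6/1  (≤ bound)
a_1 = 1: 7/1  (≤ bound)
a_2 = 5: 41/6  (≤ bound)
a_3 = 1: 48/7  (≤ bound)
a_4 = 12: 617/90  (≤ bound)
a_5 = 1: 665/97  (≤ bound)
a_6 = 5: 3942/575  (≤ bound)
a_7 = 1: 4607/672  (> 615, stop)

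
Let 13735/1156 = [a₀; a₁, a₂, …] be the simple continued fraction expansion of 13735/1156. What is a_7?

8

Repeatedly divide and take the remainder:
13735 ÷ 1156 → quotient 11, remainder 1019
1156 ÷ 1019 → quotient 1, remainder 137
1019 ÷ 137 → quotient 7, remainder 60
137 ÷ 60 → quotient 2, remainder 17
60 ÷ 17 → quotient 3, remainder 9
17 ÷ 9 → quotient 1, remainder 8
9 ÷ 8 → quotient 1, remainder 1
8 ÷ 1 → quotient 8, remainder 0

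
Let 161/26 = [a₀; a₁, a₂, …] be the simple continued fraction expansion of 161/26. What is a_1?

5

Apply division with remainder until the remainder is 0:
161 ÷ 26 → quotient 6, remainder 5
26 ÷ 5 → quotient 5, remainder 1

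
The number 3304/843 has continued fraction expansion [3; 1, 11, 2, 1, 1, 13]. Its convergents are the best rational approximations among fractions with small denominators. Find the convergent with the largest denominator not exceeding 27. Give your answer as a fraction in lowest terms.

List convergents until the denominator exceeds the bound:
a_0 = 3: 3/1  (≤ bound)
a_1 = 1: 4/1  (≤ bound)
a_2 = 11: 47/12  (≤ bound)
a_3 = 2: 98/25  (≤ bound)
a_4 = 1: 145/37  (> 27, stop)

98/25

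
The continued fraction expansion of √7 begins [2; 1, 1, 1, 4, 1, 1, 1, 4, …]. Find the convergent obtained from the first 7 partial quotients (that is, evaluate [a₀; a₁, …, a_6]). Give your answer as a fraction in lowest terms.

82/31

Start with 1.
1 + 1/(1/1) = 1 + 1/1 = 2/1
4 + 1/(2/1) = 4 + 1/2 = 9/2
1 + 1/(9/2) = 1 + 2/9 = 11/9
1 + 1/(11/9) = 1 + 9/11 = 20/11
1 + 1/(20/11) = 1 + 11/20 = 31/20
2 + 1/(31/20) = 2 + 20/31 = 82/31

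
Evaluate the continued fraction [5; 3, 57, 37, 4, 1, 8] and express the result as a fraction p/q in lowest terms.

Starting at the tail and folding back:
Start with 8.
1 + 1/(8/1) = 1 + 1/8 = 9/8
4 + 1/(9/8) = 4 + 8/9 = 44/9
37 + 1/(44/9) = 37 + 9/44 = 1637/44
57 + 1/(1637/44) = 57 + 44/1637 = 93353/1637
3 + 1/(93353/1637) = 3 + 1637/93353 = 281696/93353
5 + 1/(281696/93353) = 5 + 93353/281696 = 1501833/281696

1501833/281696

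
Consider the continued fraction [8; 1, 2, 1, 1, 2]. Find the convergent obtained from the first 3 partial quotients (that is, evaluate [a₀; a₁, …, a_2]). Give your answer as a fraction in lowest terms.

26/3

Build up convergents one term at a time:
a_0 = 8: 8/1
a_1 = 1: 9/1
a_2 = 2: 26/3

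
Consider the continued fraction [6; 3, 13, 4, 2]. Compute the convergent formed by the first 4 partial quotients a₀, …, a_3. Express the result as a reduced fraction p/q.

Compute successive convergents:
a_0 = 6: 6/1
a_1 = 3: 19/3
a_2 = 13: 253/40
a_3 = 4: 1031/163

1031/163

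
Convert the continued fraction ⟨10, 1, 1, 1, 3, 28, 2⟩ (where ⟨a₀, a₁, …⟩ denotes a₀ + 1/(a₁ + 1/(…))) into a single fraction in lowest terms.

a_0 = 10: 10/1
a_1 = 1: 11/1
a_2 = 1: 21/2
a_3 = 1: 32/3
a_4 = 3: 117/11
a_5 = 28: 3308/311
a_6 = 2: 6733/633

6733/633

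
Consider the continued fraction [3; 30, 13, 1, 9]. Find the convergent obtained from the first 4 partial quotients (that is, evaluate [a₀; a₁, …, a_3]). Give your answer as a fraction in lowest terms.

1277/421

a_0 = 3: 3/1
a_1 = 30: 91/30
a_2 = 13: 1186/391
a_3 = 1: 1277/421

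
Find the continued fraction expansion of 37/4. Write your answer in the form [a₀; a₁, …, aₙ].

37 ÷ 4 → quotient 9, remainder 1
4 ÷ 1 → quotient 4, remainder 0

[9; 4]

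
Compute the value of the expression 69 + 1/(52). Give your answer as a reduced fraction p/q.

3589/52

Start with 52.
69 + 1/(52/1) = 69 + 1/52 = 3589/52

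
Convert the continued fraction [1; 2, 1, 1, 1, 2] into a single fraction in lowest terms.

Start with 2.
1 + 1/(2/1) = 1 + 1/2 = 3/2
1 + 1/(3/2) = 1 + 2/3 = 5/3
1 + 1/(5/3) = 1 + 3/5 = 8/5
2 + 1/(8/5) = 2 + 5/8 = 21/8
1 + 1/(21/8) = 1 + 8/21 = 29/21

29/21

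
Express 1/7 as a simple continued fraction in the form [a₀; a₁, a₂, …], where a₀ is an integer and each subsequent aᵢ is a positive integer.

1 = 0·7 + 1, so a_0 = 0
7 = 7·1 + 0, so a_1 = 7

[0; 7]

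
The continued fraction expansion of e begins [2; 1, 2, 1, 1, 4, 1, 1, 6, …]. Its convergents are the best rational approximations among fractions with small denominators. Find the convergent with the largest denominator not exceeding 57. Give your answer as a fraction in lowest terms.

a_0 = 2: 2/1  (≤ bound)
a_1 = 1: 3/1  (≤ bound)
a_2 = 2: 8/3  (≤ bound)
a_3 = 1: 11/4  (≤ bound)
a_4 = 1: 19/7  (≤ bound)
a_5 = 4: 87/32  (≤ bound)
a_6 = 1: 106/39  (≤ bound)
a_7 = 1: 193/71  (> 57, stop)

106/39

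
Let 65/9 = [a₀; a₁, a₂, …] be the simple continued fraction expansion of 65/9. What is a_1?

65 = 7·9 + 2, so a_0 = 7
9 = 4·2 + 1, so a_1 = 4

4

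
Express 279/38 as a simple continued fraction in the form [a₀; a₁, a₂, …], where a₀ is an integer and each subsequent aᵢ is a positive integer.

[7; 2, 1, 12]

279 = 7·38 + 13, so a_0 = 7
38 = 2·13 + 12, so a_1 = 2
13 = 1·12 + 1, so a_2 = 1
12 = 12·1 + 0, so a_3 = 12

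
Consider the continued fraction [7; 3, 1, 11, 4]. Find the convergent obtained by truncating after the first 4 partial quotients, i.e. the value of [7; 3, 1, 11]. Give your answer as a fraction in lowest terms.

Collapse the nested fraction from the inside out:
Start with 11.
1 + 1/(11/1) = 1 + 1/11 = 12/11
3 + 1/(12/11) = 3 + 11/12 = 47/12
7 + 1/(47/12) = 7 + 12/47 = 341/47

341/47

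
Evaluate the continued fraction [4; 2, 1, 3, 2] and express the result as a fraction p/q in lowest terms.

109/25

a_0 = 4: 4/1
a_1 = 2: 9/2
a_2 = 1: 13/3
a_3 = 3: 48/11
a_4 = 2: 109/25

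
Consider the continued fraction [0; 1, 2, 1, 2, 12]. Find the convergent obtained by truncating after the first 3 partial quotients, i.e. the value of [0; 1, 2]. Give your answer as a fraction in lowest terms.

Start with 2.
1 + 1/(2/1) = 1 + 1/2 = 3/2
0 + 1/(3/2) = 0 + 2/3 = 2/3

2/3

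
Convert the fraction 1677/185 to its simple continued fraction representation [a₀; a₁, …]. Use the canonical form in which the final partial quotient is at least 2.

[9; 15, 2, 2, 2]

Apply division with remainder until the remainder is 0:
1677 ÷ 185 → quotient 9, remainder 12
185 ÷ 12 → quotient 15, remainder 5
12 ÷ 5 → quotient 2, remainder 2
5 ÷ 2 → quotient 2, remainder 1
2 ÷ 1 → quotient 2, remainder 0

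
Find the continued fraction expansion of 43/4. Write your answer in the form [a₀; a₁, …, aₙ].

Run the Euclidean algorithm, recording each quotient:
43 = 10·4 + 3, so a_0 = 10
4 = 1·3 + 1, so a_1 = 1
3 = 3·1 + 0, so a_2 = 3

[10; 1, 3]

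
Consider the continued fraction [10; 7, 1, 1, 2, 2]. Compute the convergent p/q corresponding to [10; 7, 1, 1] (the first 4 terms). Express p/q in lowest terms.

152/15

a_0 = 10: 10/1
a_1 = 7: 71/7
a_2 = 1: 81/8
a_3 = 1: 152/15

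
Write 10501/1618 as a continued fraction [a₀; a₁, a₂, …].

10501 = 6·1618 + 793, so a_0 = 6
1618 = 2·793 + 32, so a_1 = 2
793 = 24·32 + 25, so a_2 = 24
32 = 1·25 + 7, so a_3 = 1
25 = 3·7 + 4, so a_4 = 3
7 = 1·4 + 3, so a_5 = 1
4 = 1·3 + 1, so a_6 = 1
3 = 3·1 + 0, so a_7 = 3

[6; 2, 24, 1, 3, 1, 1, 3]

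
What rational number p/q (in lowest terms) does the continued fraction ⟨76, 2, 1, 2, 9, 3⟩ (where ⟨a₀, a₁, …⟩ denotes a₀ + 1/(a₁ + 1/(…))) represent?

17795/233

Collapse the nested fraction from the inside out:
Start with 3.
9 + 1/(3/1) = 9 + 1/3 = 28/3
2 + 1/(28/3) = 2 + 3/28 = 59/28
1 + 1/(59/28) = 1 + 28/59 = 87/59
2 + 1/(87/59) = 2 + 59/87 = 233/87
76 + 1/(233/87) = 76 + 87/233 = 17795/233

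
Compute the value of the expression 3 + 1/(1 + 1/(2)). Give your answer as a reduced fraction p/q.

a_0 = 3: 3/1
a_1 = 1: 4/1
a_2 = 2: 11/3

11/3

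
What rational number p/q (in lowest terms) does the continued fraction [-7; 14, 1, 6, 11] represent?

Start with 11.
6 + 1/(11/1) = 6 + 1/11 = 67/11
1 + 1/(67/11) = 1 + 11/67 = 78/67
14 + 1/(78/67) = 14 + 67/78 = 1159/78
-7 + 1/(1159/78) = -7 + 78/1159 = -8035/1159

-8035/1159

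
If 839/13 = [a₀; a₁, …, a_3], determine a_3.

6

839 = 64·13 + 7, so a_0 = 64
13 = 1·7 + 6, so a_1 = 1
7 = 1·6 + 1, so a_2 = 1
6 = 6·1 + 0, so a_3 = 6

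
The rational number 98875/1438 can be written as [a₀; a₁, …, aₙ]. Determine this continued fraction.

98875 ÷ 1438 → quotient 68, remainder 1091
1438 ÷ 1091 → quotient 1, remainder 347
1091 ÷ 347 → quotient 3, remainder 50
347 ÷ 50 → quotient 6, remainder 47
50 ÷ 47 → quotient 1, remainder 3
47 ÷ 3 → quotient 15, remainder 2
3 ÷ 2 → quotient 1, remainder 1
2 ÷ 1 → quotient 2, remainder 0

[68; 1, 3, 6, 1, 15, 1, 2]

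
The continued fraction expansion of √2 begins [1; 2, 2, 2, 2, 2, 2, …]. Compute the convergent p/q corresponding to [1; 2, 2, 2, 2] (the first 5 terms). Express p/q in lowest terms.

Start with 2.
2 + 1/(2/1) = 2 + 1/2 = 5/2
2 + 1/(5/2) = 2 + 2/5 = 12/5
2 + 1/(12/5) = 2 + 5/12 = 29/12
1 + 1/(29/12) = 1 + 12/29 = 41/29

41/29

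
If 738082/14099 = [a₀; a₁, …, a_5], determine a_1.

2

Repeatedly divide and take the remainder:
738082 ÷ 14099 → quotient 52, remainder 4934
14099 ÷ 4934 → quotient 2, remainder 4231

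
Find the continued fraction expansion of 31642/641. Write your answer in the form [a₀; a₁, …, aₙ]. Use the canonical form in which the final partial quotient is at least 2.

[49; 2, 1, 3, 58]

31642 ÷ 641 → quotient 49, remainder 233
641 ÷ 233 → quotient 2, remainder 175
233 ÷ 175 → quotient 1, remainder 58
175 ÷ 58 → quotient 3, remainder 1
58 ÷ 1 → quotient 58, remainder 0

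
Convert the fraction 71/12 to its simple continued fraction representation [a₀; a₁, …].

⌊71/12⌋ = 5, remainder 11
⌊12/11⌋ = 1, remainder 1
⌊11/1⌋ = 11, remainder 0

[5; 1, 11]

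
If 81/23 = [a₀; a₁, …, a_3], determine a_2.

81 ÷ 23 → quotient 3, remainder 12
23 ÷ 12 → quotient 1, remainder 11
12 ÷ 11 → quotient 1, remainder 1

1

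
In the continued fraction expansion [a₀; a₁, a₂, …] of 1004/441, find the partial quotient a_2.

1

1004 ÷ 441 → quotient 2, remainder 122
441 ÷ 122 → quotient 3, remainder 75
122 ÷ 75 → quotient 1, remainder 47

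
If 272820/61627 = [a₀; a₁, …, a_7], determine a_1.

Repeatedly divide and take the remainder:
272820 = 4·61627 + 26312, so a_0 = 4
61627 = 2·26312 + 9003, so a_1 = 2

2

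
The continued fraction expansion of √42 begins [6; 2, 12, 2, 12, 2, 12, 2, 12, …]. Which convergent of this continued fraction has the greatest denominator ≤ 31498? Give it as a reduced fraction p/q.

a_0 = 6: 6/1  (≤ bound)
a_1 = 2: 13/2  (≤ bound)
a_2 = 12: 162/25  (≤ bound)
a_3 = 2: 337/52  (≤ bound)
a_4 = 12: 4206/649  (≤ bound)
a_5 = 2: 8749/1350  (≤ bound)
a_6 = 12: 109194/16849  (≤ bound)
a_7 = 2: 227137/35048  (> 31498, stop)

109194/16849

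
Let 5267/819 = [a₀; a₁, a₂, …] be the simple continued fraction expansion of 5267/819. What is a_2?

3

5267 = 6·819 + 353, so a_0 = 6
819 = 2·353 + 113, so a_1 = 2
353 = 3·113 + 14, so a_2 = 3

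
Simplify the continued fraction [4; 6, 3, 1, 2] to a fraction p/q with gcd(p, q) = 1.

Start with 2.
1 + 1/(2/1) = 1 + 1/2 = 3/2
3 + 1/(3/2) = 3 + 2/3 = 11/3
6 + 1/(11/3) = 6 + 3/11 = 69/11
4 + 1/(69/11) = 4 + 11/69 = 287/69

287/69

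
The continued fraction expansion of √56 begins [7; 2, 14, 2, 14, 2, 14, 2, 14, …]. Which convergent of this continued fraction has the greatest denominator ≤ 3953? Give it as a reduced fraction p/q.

a_0 = 7: 7/1  (≤ bound)
a_1 = 2: 15/2  (≤ bound)
a_2 = 14: 217/29  (≤ bound)
a_3 = 2: 449/60  (≤ bound)
a_4 = 14: 6503/869  (≤ bound)
a_5 = 2: 13455/1798  (≤ bound)
a_6 = 14: 194873/26041  (> 3953, stop)

13455/1798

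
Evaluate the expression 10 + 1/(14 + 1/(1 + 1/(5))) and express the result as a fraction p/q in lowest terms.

896/89

a_0 = 10: 10/1
a_1 = 14: 141/14
a_2 = 1: 151/15
a_3 = 5: 896/89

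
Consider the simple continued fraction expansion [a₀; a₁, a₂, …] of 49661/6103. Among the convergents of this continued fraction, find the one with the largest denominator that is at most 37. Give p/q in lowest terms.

179/22

List convergents until the denominator exceeds the bound:
a_0 = 8: 8/1  (≤ bound)
a_1 = 7: 57/7  (≤ bound)
a_2 = 3: 179/22  (≤ bound)
a_3 = 2: 415/51  (> 37, stop)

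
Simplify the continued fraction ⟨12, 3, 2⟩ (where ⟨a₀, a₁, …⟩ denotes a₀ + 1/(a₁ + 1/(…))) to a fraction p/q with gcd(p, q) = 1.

86/7

Work from the innermost term outward:
Start with 2.
3 + 1/(2/1) = 3 + 1/2 = 7/2
12 + 1/(7/2) = 12 + 2/7 = 86/7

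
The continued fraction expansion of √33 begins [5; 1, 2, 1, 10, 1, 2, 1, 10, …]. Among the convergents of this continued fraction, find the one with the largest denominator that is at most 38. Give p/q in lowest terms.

List convergents until the denominator exceeds the bound:
a_0 = 5: 5/1  (≤ bound)
a_1 = 1: 6/1  (≤ bound)
a_2 = 2: 17/3  (≤ bound)
a_3 = 1: 23/4  (≤ bound)
a_4 = 10: 247/43  (> 38, stop)

23/4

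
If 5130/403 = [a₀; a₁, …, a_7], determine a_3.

1

Run the Euclidean algorithm, recording each quotient:
5130 ÷ 403 → quotient 12, remainder 294
403 ÷ 294 → quotient 1, remainder 109
294 ÷ 109 → quotient 2, remainder 76
109 ÷ 76 → quotient 1, remainder 33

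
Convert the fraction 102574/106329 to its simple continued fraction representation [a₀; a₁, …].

Apply division with remainder until the remainder is 0:
102574 = 0·106329 + 102574, so a_0 = 0
106329 = 1·102574 + 3755, so a_1 = 1
102574 = 27·3755 + 1189, so a_2 = 27
3755 = 3·1189 + 188, so a_3 = 3
1189 = 6·188 + 61, so a_4 = 6
188 = 3·61 + 5, so a_5 = 3
61 = 12·5 + 1, so a_6 = 12
5 = 5·1 + 0, so a_7 = 5

[0; 1, 27, 3, 6, 3, 12, 5]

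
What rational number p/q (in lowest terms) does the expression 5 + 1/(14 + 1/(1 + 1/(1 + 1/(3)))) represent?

Starting at the tail and folding back:
Start with 3.
1 + 1/(3/1) = 1 + 1/3 = 4/3
1 + 1/(4/3) = 1 + 3/4 = 7/4
14 + 1/(7/4) = 14 + 4/7 = 102/7
5 + 1/(102/7) = 5 + 7/102 = 517/102

517/102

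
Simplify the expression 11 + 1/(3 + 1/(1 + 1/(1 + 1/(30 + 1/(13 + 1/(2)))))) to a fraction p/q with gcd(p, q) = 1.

Collapse the nested fraction from the inside out:
Start with 2.
13 + 1/(2/1) = 13 + 1/2 = 27/2
30 + 1/(27/2) = 30 + 2/27 = 812/27
1 + 1/(812/27) = 1 + 27/812 = 839/812
1 + 1/(839/812) = 1 + 812/839 = 1651/839
3 + 1/(1651/839) = 3 + 839/1651 = 5792/1651
11 + 1/(5792/1651) = 11 + 1651/5792 = 65363/5792

65363/5792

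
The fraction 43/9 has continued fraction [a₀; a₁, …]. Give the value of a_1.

1

Apply division with remainder until the remainder is 0:
43 ÷ 9 → quotient 4, remainder 7
9 ÷ 7 → quotient 1, remainder 2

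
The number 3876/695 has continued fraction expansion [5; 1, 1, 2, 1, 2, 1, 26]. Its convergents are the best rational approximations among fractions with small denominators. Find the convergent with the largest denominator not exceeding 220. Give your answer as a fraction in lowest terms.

List convergents until the denominator exceeds the bound:
a_0 = 5: 5/1  (≤ bound)
a_1 = 1: 6/1  (≤ bound)
a_2 = 1: 11/2  (≤ bound)
a_3 = 2: 28/5  (≤ bound)
a_4 = 1: 39/7  (≤ bound)
a_5 = 2: 106/19  (≤ bound)
a_6 = 1: 145/26  (≤ bound)
a_7 = 26: 3876/695  (> 220, stop)

145/26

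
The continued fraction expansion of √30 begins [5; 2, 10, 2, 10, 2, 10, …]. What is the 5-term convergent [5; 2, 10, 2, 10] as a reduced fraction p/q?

2525/461

Start with 10.
2 + 1/(10/1) = 2 + 1/10 = 21/10
10 + 1/(21/10) = 10 + 10/21 = 220/21
2 + 1/(220/21) = 2 + 21/220 = 461/220
5 + 1/(461/220) = 5 + 220/461 = 2525/461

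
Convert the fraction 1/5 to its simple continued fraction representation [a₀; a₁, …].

Apply division with remainder until the remainder is 0:
1 ÷ 5 → quotient 0, remainder 1
5 ÷ 1 → quotient 5, remainder 0

[0; 5]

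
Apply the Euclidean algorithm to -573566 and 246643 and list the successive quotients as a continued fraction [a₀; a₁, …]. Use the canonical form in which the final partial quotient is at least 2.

[-3; 1, 2, 13, 1, 5, 31, 31]

⌊-573566/246643⌋ = -3, remainder 166363
⌊246643/166363⌋ = 1, remainder 80280
⌊166363/80280⌋ = 2, remainder 5803
⌊80280/5803⌋ = 13, remainder 4841
⌊5803/4841⌋ = 1, remainder 962
⌊4841/962⌋ = 5, remainder 31
⌊962/31⌋ = 31, remainder 1
⌊31/1⌋ = 31, remainder 0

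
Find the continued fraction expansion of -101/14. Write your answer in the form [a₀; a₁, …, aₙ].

Repeatedly divide and take the remainder:
⌊-101/14⌋ = -8, remainder 11
⌊14/11⌋ = 1, remainder 3
⌊11/3⌋ = 3, remainder 2
⌊3/2⌋ = 1, remainder 1
⌊2/1⌋ = 2, remainder 0

[-8; 1, 3, 1, 2]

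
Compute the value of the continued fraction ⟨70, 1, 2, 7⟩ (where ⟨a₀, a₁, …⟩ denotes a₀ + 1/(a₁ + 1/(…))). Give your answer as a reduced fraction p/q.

1555/22

Starting at the tail and folding back:
Start with 7.
2 + 1/(7/1) = 2 + 1/7 = 15/7
1 + 1/(15/7) = 1 + 7/15 = 22/15
70 + 1/(22/15) = 70 + 15/22 = 1555/22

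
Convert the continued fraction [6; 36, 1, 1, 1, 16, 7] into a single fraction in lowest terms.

Start with 7.
16 + 1/(7/1) = 16 + 1/7 = 113/7
1 + 1/(113/7) = 1 + 7/113 = 120/113
1 + 1/(120/113) = 1 + 113/120 = 233/120
1 + 1/(233/120) = 1 + 120/233 = 353/233
36 + 1/(353/233) = 36 + 233/353 = 12941/353
6 + 1/(12941/353) = 6 + 353/12941 = 77999/12941

77999/12941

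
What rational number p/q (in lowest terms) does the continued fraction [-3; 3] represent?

Start with 3.
-3 + 1/(3/1) = -3 + 1/3 = -8/3

-8/3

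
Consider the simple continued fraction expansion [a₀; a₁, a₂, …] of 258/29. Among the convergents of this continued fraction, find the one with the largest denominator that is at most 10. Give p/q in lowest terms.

List convergents until the denominator exceeds the bound:
a_0 = 8: 8/1  (≤ bound)
a_1 = 1: 9/1  (≤ bound)
a_2 = 8: 80/9  (≤ bound)
a_3 = 1: 89/10  (≤ bound)
a_4 = 2: 258/29  (> 10, stop)

89/10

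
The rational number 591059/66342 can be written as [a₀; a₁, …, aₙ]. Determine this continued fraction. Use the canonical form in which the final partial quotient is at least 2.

591059 ÷ 66342 → quotient 8, remainder 60323
66342 ÷ 60323 → quotient 1, remainder 6019
60323 ÷ 6019 → quotient 10, remainder 133
6019 ÷ 133 → quotient 45, remainder 34
133 ÷ 34 → quotient 3, remainder 31
34 ÷ 31 → quotient 1, remainder 3
31 ÷ 3 → quotient 10, remainder 1
3 ÷ 1 → quotient 3, remainder 0

[8; 1, 10, 45, 3, 1, 10, 3]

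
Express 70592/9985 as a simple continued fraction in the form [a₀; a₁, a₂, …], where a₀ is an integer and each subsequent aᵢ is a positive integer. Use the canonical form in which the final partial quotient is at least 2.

[7; 14, 3, 14, 5, 3]

70592 = 7·9985 + 697, so a_0 = 7
9985 = 14·697 + 227, so a_1 = 14
697 = 3·227 + 16, so a_2 = 3
227 = 14·16 + 3, so a_3 = 14
16 = 5·3 + 1, so a_4 = 5
3 = 3·1 + 0, so a_5 = 3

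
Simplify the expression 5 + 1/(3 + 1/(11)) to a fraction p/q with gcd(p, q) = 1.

a_0 = 5: 5/1
a_1 = 3: 16/3
a_2 = 11: 181/34

181/34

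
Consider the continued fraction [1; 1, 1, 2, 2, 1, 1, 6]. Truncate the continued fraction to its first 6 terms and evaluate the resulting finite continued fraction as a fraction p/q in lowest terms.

Start with 1.
2 + 1/(1/1) = 2 + 1/1 = 3/1
2 + 1/(3/1) = 2 + 1/3 = 7/3
1 + 1/(7/3) = 1 + 3/7 = 10/7
1 + 1/(10/7) = 1 + 7/10 = 17/10
1 + 1/(17/10) = 1 + 10/17 = 27/17

27/17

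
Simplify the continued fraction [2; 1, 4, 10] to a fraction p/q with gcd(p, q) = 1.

143/51

Build up convergents one term at a time:
a_0 = 2: 2/1
a_1 = 1: 3/1
a_2 = 4: 14/5
a_3 = 10: 143/51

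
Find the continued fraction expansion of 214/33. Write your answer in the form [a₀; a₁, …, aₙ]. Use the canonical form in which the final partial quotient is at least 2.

[6; 2, 16]

214 ÷ 33 → quotient 6, remainder 16
33 ÷ 16 → quotient 2, remainder 1
16 ÷ 1 → quotient 16, remainder 0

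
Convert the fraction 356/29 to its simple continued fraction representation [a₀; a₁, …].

Apply division with remainder until the remainder is 0:
⌊356/29⌋ = 12, remainder 8
⌊29/8⌋ = 3, remainder 5
⌊8/5⌋ = 1, remainder 3
⌊5/3⌋ = 1, remainder 2
⌊3/2⌋ = 1, remainder 1
⌊2/1⌋ = 2, remainder 0

[12; 3, 1, 1, 1, 2]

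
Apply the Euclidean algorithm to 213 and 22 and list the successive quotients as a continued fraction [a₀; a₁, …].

213 = 9·22 + 15, so a_0 = 9
22 = 1·15 + 7, so a_1 = 1
15 = 2·7 + 1, so a_2 = 2
7 = 7·1 + 0, so a_3 = 7

[9; 1, 2, 7]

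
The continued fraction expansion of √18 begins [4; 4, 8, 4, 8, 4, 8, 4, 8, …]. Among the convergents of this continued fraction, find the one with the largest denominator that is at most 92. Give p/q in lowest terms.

a_0 = 4: 4/1  (≤ bound)
a_1 = 4: 17/4  (≤ bound)
a_2 = 8: 140/33  (≤ bound)
a_3 = 4: 577/136  (> 92, stop)

140/33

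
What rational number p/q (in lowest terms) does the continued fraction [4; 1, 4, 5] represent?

Use the convergent recurrence hₖ = aₖ·hₖ₋₁ + hₖ₋₂ (and likewise for the denominators kₖ):
a_0 = 4: 4/1
a_1 = 1: 5/1
a_2 = 4: 24/5
a_3 = 5: 125/26

125/26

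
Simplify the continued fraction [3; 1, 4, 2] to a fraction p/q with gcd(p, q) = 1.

42/11

a_0 = 3: 3/1
a_1 = 1: 4/1
a_2 = 4: 19/5
a_3 = 2: 42/11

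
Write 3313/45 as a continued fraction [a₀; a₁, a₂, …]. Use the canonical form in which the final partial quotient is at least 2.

[73; 1, 1, 1, 1, 1, 5]

3313 = 73·45 + 28, so a_0 = 73
45 = 1·28 + 17, so a_1 = 1
28 = 1·17 + 11, so a_2 = 1
17 = 1·11 + 6, so a_3 = 1
11 = 1·6 + 5, so a_4 = 1
6 = 1·5 + 1, so a_5 = 1
5 = 5·1 + 0, so a_6 = 5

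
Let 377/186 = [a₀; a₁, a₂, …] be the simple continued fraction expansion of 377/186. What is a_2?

377 = 2·186 + 5, so a_0 = 2
186 = 37·5 + 1, so a_1 = 37
5 = 5·1 + 0, so a_2 = 5

5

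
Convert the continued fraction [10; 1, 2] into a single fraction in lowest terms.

32/3

a_0 = 10: 10/1
a_1 = 1: 11/1
a_2 = 2: 32/3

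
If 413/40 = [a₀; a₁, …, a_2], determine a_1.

3

Repeatedly divide and take the remainder:
⌊413/40⌋ = 10, remainder 13
⌊40/13⌋ = 3, remainder 1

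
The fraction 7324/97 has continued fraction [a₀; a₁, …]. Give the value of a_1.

7324 = 75·97 + 49, so a_0 = 75
97 = 1·49 + 48, so a_1 = 1

1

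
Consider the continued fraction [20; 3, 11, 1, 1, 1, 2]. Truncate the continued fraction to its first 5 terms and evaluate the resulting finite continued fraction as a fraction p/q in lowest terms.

1443/71

Start with 1.
1 + 1/(1/1) = 1 + 1/1 = 2/1
11 + 1/(2/1) = 11 + 1/2 = 23/2
3 + 1/(23/2) = 3 + 2/23 = 71/23
20 + 1/(71/23) = 20 + 23/71 = 1443/71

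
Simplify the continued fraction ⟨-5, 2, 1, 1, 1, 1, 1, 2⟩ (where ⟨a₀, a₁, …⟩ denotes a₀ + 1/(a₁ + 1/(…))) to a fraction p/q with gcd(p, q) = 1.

Compute successive convergents:
a_0 = -5: -5/1
a_1 = 2: -9/2
a_2 = 1: -14/3
a_3 = 1: -23/5
a_4 = 1: -37/8
a_5 = 1: -60/13
a_6 = 1: -97/21
a_7 = 2: -254/55

-254/55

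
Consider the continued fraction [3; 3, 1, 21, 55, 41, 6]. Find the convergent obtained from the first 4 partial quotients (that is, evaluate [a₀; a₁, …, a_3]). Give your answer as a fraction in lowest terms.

283/87

Collapse the nested fraction from the inside out:
Start with 21.
1 + 1/(21/1) = 1 + 1/21 = 22/21
3 + 1/(22/21) = 3 + 21/22 = 87/22
3 + 1/(87/22) = 3 + 22/87 = 283/87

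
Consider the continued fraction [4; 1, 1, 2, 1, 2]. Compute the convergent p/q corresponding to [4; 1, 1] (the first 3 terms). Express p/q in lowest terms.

Work from the innermost term outward:
Start with 1.
1 + 1/(1/1) = 1 + 1/1 = 2/1
4 + 1/(2/1) = 4 + 1/2 = 9/2

9/2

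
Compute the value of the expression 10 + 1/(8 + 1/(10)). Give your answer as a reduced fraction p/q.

820/81

Use the convergent recurrence hₖ = aₖ·hₖ₋₁ + hₖ₋₂ (and likewise for the denominators kₖ):
a_0 = 10: 10/1
a_1 = 8: 81/8
a_2 = 10: 820/81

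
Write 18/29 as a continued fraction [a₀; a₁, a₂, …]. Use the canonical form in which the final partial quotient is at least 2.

18 ÷ 29 → quotient 0, remainder 18
29 ÷ 18 → quotient 1, remainder 11
18 ÷ 11 → quotient 1, remainder 7
11 ÷ 7 → quotient 1, remainder 4
7 ÷ 4 → quotient 1, remainder 3
4 ÷ 3 → quotient 1, remainder 1
3 ÷ 1 → quotient 3, remainder 0

[0; 1, 1, 1, 1, 1, 3]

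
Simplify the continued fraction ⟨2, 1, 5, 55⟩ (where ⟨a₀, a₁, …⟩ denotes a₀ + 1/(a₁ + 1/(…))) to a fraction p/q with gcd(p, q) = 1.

a_0 = 2: 2/1
a_1 = 1: 3/1
a_2 = 5: 17/6
a_3 = 55: 938/331

938/331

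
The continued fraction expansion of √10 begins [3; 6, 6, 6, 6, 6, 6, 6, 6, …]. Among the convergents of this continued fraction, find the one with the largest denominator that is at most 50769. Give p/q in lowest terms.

List convergents until the denominator exceeds the bound:
a_0 = 3: 3/1  (≤ bound)
a_1 = 6: 19/6  (≤ bound)
a_2 = 6: 117/37  (≤ bound)
a_3 = 6: 721/228  (≤ bound)
a_4 = 6: 4443/1405  (≤ bound)
a_5 = 6: 27379/8658  (≤ bound)
a_6 = 6: 168717/53353  (> 50769, stop)

27379/8658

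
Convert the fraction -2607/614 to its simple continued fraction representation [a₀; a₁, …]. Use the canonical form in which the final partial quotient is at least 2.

[-5; 1, 3, 15, 10]

-2607 ÷ 614 → quotient -5, remainder 463
614 ÷ 463 → quotient 1, remainder 151
463 ÷ 151 → quotient 3, remainder 10
151 ÷ 10 → quotient 15, remainder 1
10 ÷ 1 → quotient 10, remainder 0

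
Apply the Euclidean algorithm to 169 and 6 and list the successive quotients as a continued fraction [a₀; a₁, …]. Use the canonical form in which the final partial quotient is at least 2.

Apply division with remainder until the remainder is 0:
⌊169/6⌋ = 28, remainder 1
⌊6/1⌋ = 6, remainder 0

[28; 6]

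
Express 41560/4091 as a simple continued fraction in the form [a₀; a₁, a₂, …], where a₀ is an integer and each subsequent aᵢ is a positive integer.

[10; 6, 3, 2, 2, 12, 3]

⌊41560/4091⌋ = 10, remainder 650
⌊4091/650⌋ = 6, remainder 191
⌊650/191⌋ = 3, remainder 77
⌊191/77⌋ = 2, remainder 37
⌊77/37⌋ = 2, remainder 3
⌊37/3⌋ = 12, remainder 1
⌊3/1⌋ = 3, remainder 0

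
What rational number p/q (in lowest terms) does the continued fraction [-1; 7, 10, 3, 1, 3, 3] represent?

Collapse the nested fraction from the inside out:
Start with 3.
3 + 1/(3/1) = 3 + 1/3 = 10/3
1 + 1/(10/3) = 1 + 3/10 = 13/10
3 + 1/(13/10) = 3 + 10/13 = 49/13
10 + 1/(49/13) = 10 + 13/49 = 503/49
7 + 1/(503/49) = 7 + 49/503 = 3570/503
-1 + 1/(3570/503) = -1 + 503/3570 = -3067/3570

-3067/3570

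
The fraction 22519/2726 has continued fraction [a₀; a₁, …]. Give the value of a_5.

⌊22519/2726⌋ = 8, remainder 711
⌊2726/711⌋ = 3, remainder 593
⌊711/593⌋ = 1, remainder 118
⌊593/118⌋ = 5, remainder 3
⌊118/3⌋ = 39, remainder 1
⌊3/1⌋ = 3, remainder 0

3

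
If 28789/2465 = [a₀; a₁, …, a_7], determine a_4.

Run the Euclidean algorithm, recording each quotient:
28789 = 11·2465 + 1674, so a_0 = 11
2465 = 1·1674 + 791, so a_1 = 1
1674 = 2·791 + 92, so a_2 = 2
791 = 8·92 + 55, so a_3 = 8
92 = 1·55 + 37, so a_4 = 1

1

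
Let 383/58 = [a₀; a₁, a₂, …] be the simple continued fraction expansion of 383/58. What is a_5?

11

383 = 6·58 + 35, so a_0 = 6
58 = 1·35 + 23, so a_1 = 1
35 = 1·23 + 12, so a_2 = 1
23 = 1·12 + 11, so a_3 = 1
12 = 1·11 + 1, so a_4 = 1
11 = 11·1 + 0, so a_5 = 11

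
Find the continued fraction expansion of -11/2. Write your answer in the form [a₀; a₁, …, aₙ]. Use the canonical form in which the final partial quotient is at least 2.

Run the Euclidean algorithm, recording each quotient:
-11 ÷ 2 → quotient -6, remainder 1
2 ÷ 1 → quotient 2, remainder 0

[-6; 2]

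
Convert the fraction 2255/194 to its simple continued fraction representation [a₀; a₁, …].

2255 = 11·194 + 121, so a_0 = 11
194 = 1·121 + 73, so a_1 = 1
121 = 1·73 + 48, so a_2 = 1
73 = 1·48 + 25, so a_3 = 1
48 = 1·25 + 23, so a_4 = 1
25 = 1·23 + 2, so a_5 = 1
23 = 11·2 + 1, so a_6 = 11
2 = 2·1 + 0, so a_7 = 2

[11; 1, 1, 1, 1, 1, 11, 2]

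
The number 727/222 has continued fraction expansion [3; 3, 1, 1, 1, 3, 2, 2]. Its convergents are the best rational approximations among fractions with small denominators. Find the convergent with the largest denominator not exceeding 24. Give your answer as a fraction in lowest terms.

a_0 = 3: 3/1  (≤ bound)
a_1 = 3: 10/3  (≤ bound)
a_2 = 1: 13/4  (≤ bound)
a_3 = 1: 23/7  (≤ bound)
a_4 = 1: 36/11  (≤ bound)
a_5 = 3: 131/40  (> 24, stop)

36/11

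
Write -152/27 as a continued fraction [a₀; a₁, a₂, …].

⌊-152/27⌋ = -6, remainder 10
⌊27/10⌋ = 2, remainder 7
⌊10/7⌋ = 1, remainder 3
⌊7/3⌋ = 2, remainder 1
⌊3/1⌋ = 3, remainder 0

[-6; 2, 1, 2, 3]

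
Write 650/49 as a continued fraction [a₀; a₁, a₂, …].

⌊650/49⌋ = 13, remainder 13
⌊49/13⌋ = 3, remainder 10
⌊13/10⌋ = 1, remainder 3
⌊10/3⌋ = 3, remainder 1
⌊3/1⌋ = 3, remainder 0

[13; 3, 1, 3, 3]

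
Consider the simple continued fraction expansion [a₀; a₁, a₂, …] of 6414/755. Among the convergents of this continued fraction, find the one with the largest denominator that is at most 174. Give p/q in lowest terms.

909/107

List convergents until the denominator exceeds the bound:
a_0 = 8: 8/1  (≤ bound)
a_1 = 2: 17/2  (≤ bound)
a_2 = 53: 909/107  (≤ bound)
a_3 = 2: 1835/216  (> 174, stop)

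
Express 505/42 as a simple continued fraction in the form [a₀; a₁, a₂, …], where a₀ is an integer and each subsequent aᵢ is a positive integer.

[12; 42]

505 ÷ 42 → quotient 12, remainder 1
42 ÷ 1 → quotient 42, remainder 0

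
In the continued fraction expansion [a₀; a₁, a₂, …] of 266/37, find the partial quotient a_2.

Repeatedly divide and take the remainder:
⌊266/37⌋ = 7, remainder 7
⌊37/7⌋ = 5, remainder 2
⌊7/2⌋ = 3, remainder 1

3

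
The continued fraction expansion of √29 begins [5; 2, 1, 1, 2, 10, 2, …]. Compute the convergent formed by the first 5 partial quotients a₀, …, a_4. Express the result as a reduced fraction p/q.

Collapse the nested fraction from the inside out:
Start with 2.
1 + 1/(2/1) = 1 + 1/2 = 3/2
1 + 1/(3/2) = 1 + 2/3 = 5/3
2 + 1/(5/3) = 2 + 3/5 = 13/5
5 + 1/(13/5) = 5 + 5/13 = 70/13

70/13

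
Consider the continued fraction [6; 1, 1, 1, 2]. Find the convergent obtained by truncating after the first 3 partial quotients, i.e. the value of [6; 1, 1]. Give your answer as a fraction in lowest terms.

13/2

Compute successive convergents:
a_0 = 6: 6/1
a_1 = 1: 7/1
a_2 = 1: 13/2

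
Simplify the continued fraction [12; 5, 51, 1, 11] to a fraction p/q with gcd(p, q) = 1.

38147/3127

Use the convergent recurrence hₖ = aₖ·hₖ₋₁ + hₖ₋₂ (and likewise for the denominators kₖ):
a_0 = 12: 12/1
a_1 = 5: 61/5
a_2 = 51: 3123/256
a_3 = 1: 3184/261
a_4 = 11: 38147/3127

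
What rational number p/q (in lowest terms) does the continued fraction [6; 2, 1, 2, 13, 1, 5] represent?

a_0 = 6: 6/1
a_1 = 2: 13/2
a_2 = 1: 19/3
a_3 = 2: 51/8
a_4 = 13: 682/107
a_5 = 1: 733/115
a_6 = 5: 4347/682

4347/682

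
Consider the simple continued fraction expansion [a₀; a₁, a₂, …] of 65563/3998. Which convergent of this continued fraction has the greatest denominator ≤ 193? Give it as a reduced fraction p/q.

List convergents until the denominator exceeds the bound:
a_0 = 16: 16/1  (≤ bound)
a_1 = 2: 33/2  (≤ bound)
a_2 = 1: 49/3  (≤ bound)
a_3 = 1: 82/5  (≤ bound)
a_4 = 37: 3083/188  (≤ bound)
a_5 = 2: 6248/381  (> 193, stop)

3083/188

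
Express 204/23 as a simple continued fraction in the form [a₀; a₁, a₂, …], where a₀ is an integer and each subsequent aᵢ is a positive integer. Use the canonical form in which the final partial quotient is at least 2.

[8; 1, 6, 1, 2]

Repeatedly divide and take the remainder:
204 ÷ 23 → quotient 8, remainder 20
23 ÷ 20 → quotient 1, remainder 3
20 ÷ 3 → quotient 6, remainder 2
3 ÷ 2 → quotient 1, remainder 1
2 ÷ 1 → quotient 2, remainder 0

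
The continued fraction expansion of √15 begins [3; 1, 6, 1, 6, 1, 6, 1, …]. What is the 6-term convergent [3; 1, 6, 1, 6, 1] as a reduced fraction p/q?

244/63

Build up convergents one term at a time:
a_0 = 3: 3/1
a_1 = 1: 4/1
a_2 = 6: 27/7
a_3 = 1: 31/8
a_4 = 6: 213/55
a_5 = 1: 244/63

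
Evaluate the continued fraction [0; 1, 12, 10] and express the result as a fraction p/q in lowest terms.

121/131

Use the convergent recurrence hₖ = aₖ·hₖ₋₁ + hₖ₋₂ (and likewise for the denominators kₖ):
a_0 = 0: 0/1
a_1 = 1: 1/1
a_2 = 12: 12/13
a_3 = 10: 121/131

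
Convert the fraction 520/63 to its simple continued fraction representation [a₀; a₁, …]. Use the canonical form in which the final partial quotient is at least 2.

[8; 3, 1, 15]

Apply division with remainder until the remainder is 0:
520 = 8·63 + 16, so a_0 = 8
63 = 3·16 + 15, so a_1 = 3
16 = 1·15 + 1, so a_2 = 1
15 = 15·1 + 0, so a_3 = 15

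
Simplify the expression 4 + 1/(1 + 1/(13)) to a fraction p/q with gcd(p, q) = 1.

Start with 13.
1 + 1/(13/1) = 1 + 1/13 = 14/13
4 + 1/(14/13) = 4 + 13/14 = 69/14

69/14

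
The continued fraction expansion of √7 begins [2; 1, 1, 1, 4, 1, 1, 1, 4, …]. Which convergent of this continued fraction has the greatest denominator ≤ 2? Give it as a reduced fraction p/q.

5/2

a_0 = 2: 2/1  (≤ bound)
a_1 = 1: 3/1  (≤ bound)
a_2 = 1: 5/2  (≤ bound)
a_3 = 1: 8/3  (> 2, stop)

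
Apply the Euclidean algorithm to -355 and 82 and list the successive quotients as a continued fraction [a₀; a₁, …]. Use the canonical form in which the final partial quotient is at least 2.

Run the Euclidean algorithm, recording each quotient:
⌊-355/82⌋ = -5, remainder 55
⌊82/55⌋ = 1, remainder 27
⌊55/27⌋ = 2, remainder 1
⌊27/1⌋ = 27, remainder 0

[-5; 1, 2, 27]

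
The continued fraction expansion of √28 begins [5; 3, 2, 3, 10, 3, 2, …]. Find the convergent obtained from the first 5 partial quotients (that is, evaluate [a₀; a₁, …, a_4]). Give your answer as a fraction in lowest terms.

1307/247

Start with 10.
3 + 1/(10/1) = 3 + 1/10 = 31/10
2 + 1/(31/10) = 2 + 10/31 = 72/31
3 + 1/(72/31) = 3 + 31/72 = 247/72
5 + 1/(247/72) = 5 + 72/247 = 1307/247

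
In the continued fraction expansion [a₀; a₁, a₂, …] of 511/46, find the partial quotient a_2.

5

Repeatedly divide and take the remainder:
511 = 11·46 + 5, so a_0 = 11
46 = 9·5 + 1, so a_1 = 9
5 = 5·1 + 0, so a_2 = 5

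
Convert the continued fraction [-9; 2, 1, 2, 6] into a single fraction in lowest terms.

a_0 = -9: -9/1
a_1 = 2: -17/2
a_2 = 1: -26/3
a_3 = 2: -69/8
a_4 = 6: -440/51

-440/51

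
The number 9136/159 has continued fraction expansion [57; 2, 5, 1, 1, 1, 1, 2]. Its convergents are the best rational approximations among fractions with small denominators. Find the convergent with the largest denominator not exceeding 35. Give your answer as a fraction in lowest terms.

a_0 = 57: 57/1  (≤ bound)
a_1 = 2: 115/2  (≤ bound)
a_2 = 5: 632/11  (≤ bound)
a_3 = 1: 747/13  (≤ bound)
a_4 = 1: 1379/24  (≤ bound)
a_5 = 1: 2126/37  (> 35, stop)

1379/24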